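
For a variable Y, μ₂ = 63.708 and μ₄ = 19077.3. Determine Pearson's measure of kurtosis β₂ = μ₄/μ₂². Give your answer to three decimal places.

4.700

μ₂² = 63.708² = 4058.70926
μ₄/μ₂² = 19077.3 / 4058.70926 = 4.70034
β₂ ≈ 4.700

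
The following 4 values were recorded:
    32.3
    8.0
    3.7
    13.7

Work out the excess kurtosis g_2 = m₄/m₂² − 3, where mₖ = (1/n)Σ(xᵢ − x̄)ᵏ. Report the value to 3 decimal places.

-0.937

x̄ = 14.4250
Σ(xᵢ − x̄)² = 476.3475 ⇒ m₂ = 119.08687
Σ(xᵢ − x̄)⁴ = 117025.4953 ⇒ m₄ = 29256.37383
m₂² = 14181.68380
g_2 = m₄/m₂² − 3 = 2.06297 − 3 ≈ -0.937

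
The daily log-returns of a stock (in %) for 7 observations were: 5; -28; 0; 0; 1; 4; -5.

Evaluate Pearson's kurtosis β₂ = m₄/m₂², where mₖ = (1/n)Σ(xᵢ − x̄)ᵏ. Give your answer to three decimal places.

x̄ = -3.2857
Σ(xᵢ − x̄)² = 775.4286 ⇒ m₂ = 110.77551
Σ(xᵢ − x̄)⁴ = 381181.6560 ⇒ m₄ = 54454.52228
m₂² = 12271.21366
β₂ = m₄/m₂² = 54454.52228 / 12271.21366 ≈ 4.438

4.438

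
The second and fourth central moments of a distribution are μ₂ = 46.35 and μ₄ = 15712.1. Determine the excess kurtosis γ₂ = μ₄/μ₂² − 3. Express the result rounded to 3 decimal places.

4.314

μ₂² = 46.35² = 2148.32250
μ₄/μ₂² = 15712.1 / 2148.32250 = 7.31366
γ₂ = 7.31366 − 3 ≈ 4.314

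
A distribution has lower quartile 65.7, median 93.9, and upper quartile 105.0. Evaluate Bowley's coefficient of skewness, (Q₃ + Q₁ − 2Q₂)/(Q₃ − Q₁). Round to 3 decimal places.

numerator: Q₃ + Q₁ − 2Q₂ = 105.0 + 65.7 − 2×93.9 = -17.1000
denominator: Q₃ − Q₁ = 105.0 − 65.7 = 39.3000
Bowley skewness = -17.1000 / 39.3000 ≈ -0.435

-0.435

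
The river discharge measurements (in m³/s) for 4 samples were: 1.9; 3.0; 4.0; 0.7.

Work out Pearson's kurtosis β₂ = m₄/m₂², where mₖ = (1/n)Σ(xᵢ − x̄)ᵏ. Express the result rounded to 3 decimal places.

1.644

x̄ = 2.4000
Σ(xᵢ − x̄)² = 6.0600 ⇒ m₂ = 1.51500
Σ(xᵢ − x̄)⁴ = 15.0978 ⇒ m₄ = 3.77445
m₂² = 2.29523
β₂ = m₄/m₂² = 3.77445 / 2.29523 ≈ 1.644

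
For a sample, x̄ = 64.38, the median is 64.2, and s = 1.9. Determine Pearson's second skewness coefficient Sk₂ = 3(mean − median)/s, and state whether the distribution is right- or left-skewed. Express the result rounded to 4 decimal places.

0.2842, right-skewed

Sk₂ = 3(64.38 − 64.2) / 1.9 = 3 × 0.1800 / 1.9
    = 0.5400 / 1.9 ≈ 0.2842
Sk₂ > 0 ⇒ mean > median ⇒ right-skewed (positive skew).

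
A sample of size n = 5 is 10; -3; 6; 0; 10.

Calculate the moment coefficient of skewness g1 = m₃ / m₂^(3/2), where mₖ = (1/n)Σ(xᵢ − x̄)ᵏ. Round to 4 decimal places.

x̄ = (10 - 3 + 6 + 0 + 10) / 5 = 4.6000
deviations (xᵢ − x̄): 5.4000, -7.6000, 1.4000, -4.6000, 5.4000
Σ(xᵢ − x̄)² = 139.2000 ⇒ m₂ = 139.2000/5 = 27.84000
Σ(xᵢ − x̄)³ = -218.6400 ⇒ m₃ = -218.6400/5 = -43.72800
m₂^(3/2) = 27.84000^(1.5) = 146.89393
g1 = m₃ / m₂^(3/2) = -43.72800 / 146.89393 ≈ -0.2977

-0.2977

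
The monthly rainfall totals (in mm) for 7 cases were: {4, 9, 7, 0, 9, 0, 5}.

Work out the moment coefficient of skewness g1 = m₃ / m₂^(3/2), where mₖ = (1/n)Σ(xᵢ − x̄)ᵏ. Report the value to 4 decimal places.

x̄ = (4 + 9 + 7 + 0 + 9 + 0 + 5) / 7 = 4.8571
deviations (xᵢ − x̄): -0.8571, 4.1429, 2.1429, -4.8571, 4.1429, -4.8571, 0.1429
Σ(xᵢ − x̄)² = 86.8571 ⇒ m₂ = 86.8571/7 = 12.40816
Σ(xᵢ − x̄)³ = -77.7551 ⇒ m₃ = -77.7551/7 = -11.10787
m₂^(3/2) = 12.40816^(1.5) = 43.70803
g1 = m₃ / m₂^(3/2) = -11.10787 / 43.70803 ≈ -0.2541

-0.2541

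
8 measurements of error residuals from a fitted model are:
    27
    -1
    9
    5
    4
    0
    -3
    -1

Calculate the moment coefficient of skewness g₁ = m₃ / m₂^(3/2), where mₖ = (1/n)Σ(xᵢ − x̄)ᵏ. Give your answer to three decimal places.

1.601

x̄ = (27 - 1 + 9 + 5 + 4 + 0 - 3 - 1) / 8 = 5.0000
deviations (xᵢ − x̄): 22.0000, -6.0000, 4.0000, 0.0000, -1.0000, -5.0000, -8.0000, -6.0000
Σ(xᵢ − x̄)² = 662.0000 ⇒ m₂ = 662.0000/8 = 82.75000
Σ(xᵢ − x̄)³ = 9642.0000 ⇒ m₃ = 9642.0000/8 = 1205.25000
m₂^(3/2) = 82.75000^(1.5) = 752.75215
g₁ = m₃ / m₂^(3/2) = 1205.25000 / 752.75215 ≈ 1.601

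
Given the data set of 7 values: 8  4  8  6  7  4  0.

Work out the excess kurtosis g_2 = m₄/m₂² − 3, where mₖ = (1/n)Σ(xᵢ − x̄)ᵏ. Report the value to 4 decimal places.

-0.4114

x̄ = 5.2857
Σ(xᵢ − x̄)² = 49.4286 ⇒ m₂ = 7.06122
Σ(xᵢ − x̄)⁴ = 903.4927 ⇒ m₄ = 129.07039
m₂² = 49.86089
g_2 = m₄/m₂² − 3 = 2.58861 − 3 ≈ -0.4114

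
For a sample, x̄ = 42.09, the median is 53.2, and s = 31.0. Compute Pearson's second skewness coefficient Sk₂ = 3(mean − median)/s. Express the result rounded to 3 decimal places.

Sk₂ = 3(42.09 − 53.2) / 31.0 = 3 × -11.1100 / 31.0
    = -33.3300 / 31.0 ≈ -1.075

-1.075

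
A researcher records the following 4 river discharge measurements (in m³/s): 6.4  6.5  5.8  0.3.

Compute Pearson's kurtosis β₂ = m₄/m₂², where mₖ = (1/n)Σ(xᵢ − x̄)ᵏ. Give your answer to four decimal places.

2.3030

x̄ = 4.7500
Σ(xᵢ − x̄)² = 26.6900 ⇒ m₂ = 6.67250
Σ(xᵢ − x̄)⁴ = 410.1454 ⇒ m₄ = 102.53636
m₂² = 44.52226
β₂ = m₄/m₂² = 102.53636 / 44.52226 ≈ 2.3030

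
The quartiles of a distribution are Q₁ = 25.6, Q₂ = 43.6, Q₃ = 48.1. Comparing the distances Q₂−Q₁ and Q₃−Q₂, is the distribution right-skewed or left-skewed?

left-skewed

Q₂ − Q₁ = 18.0;  Q₃ − Q₂ = 4.5
Q₂ − Q₁ > Q₃ − Q₂ ⇒ the lower half is more spread out ⇒ left-skewed.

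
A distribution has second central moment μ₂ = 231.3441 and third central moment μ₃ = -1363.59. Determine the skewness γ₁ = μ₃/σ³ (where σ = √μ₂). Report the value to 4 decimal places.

-0.3875

σ = √μ₂ = √231.3441 = 15.21000
σ³ = μ₂^(3/2) = 3518.74376
γ₁ = μ₃/σ³ = -1363.59 / 3518.74376 ≈ -0.3875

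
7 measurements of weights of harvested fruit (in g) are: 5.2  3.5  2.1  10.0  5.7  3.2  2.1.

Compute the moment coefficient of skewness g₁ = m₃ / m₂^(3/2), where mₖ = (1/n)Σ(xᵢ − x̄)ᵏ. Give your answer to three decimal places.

x̄ = (5.2 + 3.5 + 2.1 + 10.0 + 5.7 + 3.2 + 2.1) / 7 = 4.5429
deviations (xᵢ − x̄): 0.6571, -1.0429, -2.4429, 5.4571, 1.1571, -1.3429, -2.4429
Σ(xᵢ − x̄)² = 46.3771 ⇒ m₂ = 46.3771/7 = 6.62531
Σ(xᵢ − x̄)³ = 131.6377 ⇒ m₃ = 131.6377/7 = 18.80538
m₂^(3/2) = 6.62531^(1.5) = 17.05332
g₁ = m₃ / m₂^(3/2) = 18.80538 / 17.05332 ≈ 1.103

1.103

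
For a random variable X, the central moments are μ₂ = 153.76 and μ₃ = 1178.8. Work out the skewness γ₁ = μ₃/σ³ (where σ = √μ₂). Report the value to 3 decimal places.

0.618

σ = √μ₂ = √153.76 = 12.40000
σ³ = μ₂^(3/2) = 1906.62400
γ₁ = μ₃/σ³ = 1178.8 / 1906.62400 ≈ 0.618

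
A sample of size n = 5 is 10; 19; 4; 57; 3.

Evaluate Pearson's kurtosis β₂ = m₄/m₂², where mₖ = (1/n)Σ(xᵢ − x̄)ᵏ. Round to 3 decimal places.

2.841

x̄ = 18.6000
Σ(xᵢ − x̄)² = 2005.2000 ⇒ m₂ = 401.04000
Σ(xᵢ − x̄)⁴ = 2284458.5760 ⇒ m₄ = 456891.71520
m₂² = 160833.08160
β₂ = m₄/m₂² = 456891.71520 / 160833.08160 ≈ 2.841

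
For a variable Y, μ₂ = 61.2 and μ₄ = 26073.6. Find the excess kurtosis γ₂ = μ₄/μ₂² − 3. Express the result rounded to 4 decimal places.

3.9614

μ₂² = 61.2² = 3745.44000
μ₄/μ₂² = 26073.6 / 3745.44000 = 6.96143
γ₂ = 6.96143 − 3 ≈ 3.9614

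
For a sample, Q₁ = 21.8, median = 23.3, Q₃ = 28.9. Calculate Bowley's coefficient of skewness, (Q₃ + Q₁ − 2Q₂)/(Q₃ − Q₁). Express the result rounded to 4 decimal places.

0.5775

numerator: Q₃ + Q₁ − 2Q₂ = 28.9 + 21.8 − 2×23.3 = 4.1000
denominator: Q₃ − Q₁ = 28.9 − 21.8 = 7.1000
Bowley skewness = 4.1000 / 7.1000 ≈ 0.5775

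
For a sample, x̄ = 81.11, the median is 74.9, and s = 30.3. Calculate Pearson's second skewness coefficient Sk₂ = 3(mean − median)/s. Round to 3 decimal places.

0.615

Sk₂ = 3(81.11 − 74.9) / 30.3 = 3 × 6.2100 / 30.3
    = 18.6300 / 30.3 ≈ 0.615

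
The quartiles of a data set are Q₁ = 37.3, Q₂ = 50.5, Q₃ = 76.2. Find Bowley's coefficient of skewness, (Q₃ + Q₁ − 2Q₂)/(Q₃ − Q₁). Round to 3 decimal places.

numerator: Q₃ + Q₁ − 2Q₂ = 76.2 + 37.3 − 2×50.5 = 12.5000
denominator: Q₃ − Q₁ = 76.2 − 37.3 = 38.9000
Bowley skewness = 12.5000 / 38.9000 ≈ 0.321

0.321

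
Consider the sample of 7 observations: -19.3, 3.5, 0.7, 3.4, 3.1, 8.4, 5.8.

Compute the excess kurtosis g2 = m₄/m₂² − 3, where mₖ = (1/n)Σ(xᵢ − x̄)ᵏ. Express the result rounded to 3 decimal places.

1.572

x̄ = 0.8000
Σ(xᵢ − x̄)² = 506.1200 ⇒ m₂ = 72.30286
Σ(xᵢ − x̄)⁴ = 167312.1236 ⇒ m₄ = 23901.73194
m₂² = 5227.70315
g2 = m₄/m₂² − 3 = 4.57213 − 3 ≈ 1.572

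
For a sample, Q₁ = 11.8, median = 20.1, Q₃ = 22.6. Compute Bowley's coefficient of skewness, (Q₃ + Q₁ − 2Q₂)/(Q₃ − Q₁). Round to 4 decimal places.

numerator: Q₃ + Q₁ − 2Q₂ = 22.6 + 11.8 − 2×20.1 = -5.8000
denominator: Q₃ − Q₁ = 22.6 − 11.8 = 10.8000
Bowley skewness = -5.8000 / 10.8000 ≈ -0.5370

-0.5370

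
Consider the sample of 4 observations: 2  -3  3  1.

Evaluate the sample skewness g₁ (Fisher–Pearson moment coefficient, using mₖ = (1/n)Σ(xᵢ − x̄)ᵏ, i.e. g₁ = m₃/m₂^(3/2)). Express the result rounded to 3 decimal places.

-0.833

x̄ = (2 - 3 + 3 + 1) / 4 = 0.7500
deviations (xᵢ − x̄): 1.2500, -3.7500, 2.2500, 0.2500
Σ(xᵢ − x̄)² = 20.7500 ⇒ m₂ = 20.7500/4 = 5.18750
Σ(xᵢ − x̄)³ = -39.3750 ⇒ m₃ = -39.3750/4 = -9.84375
m₂^(3/2) = 5.18750^(1.5) = 11.81509
g₁ = m₃ / m₂^(3/2) = -9.84375 / 11.81509 ≈ -0.833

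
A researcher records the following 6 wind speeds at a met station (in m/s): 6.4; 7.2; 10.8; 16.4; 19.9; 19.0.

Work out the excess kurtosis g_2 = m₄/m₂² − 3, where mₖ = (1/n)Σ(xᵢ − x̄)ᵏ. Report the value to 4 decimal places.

-1.7068

x̄ = 13.2833
Σ(xᵢ − x̄)² = 176.7283 ⇒ m₂ = 29.45472
Σ(xᵢ − x̄)⁴ = 6731.5034 ⇒ m₄ = 1121.91723
m₂² = 867.58066
g_2 = m₄/m₂² − 3 = 1.29316 − 3 ≈ -1.7068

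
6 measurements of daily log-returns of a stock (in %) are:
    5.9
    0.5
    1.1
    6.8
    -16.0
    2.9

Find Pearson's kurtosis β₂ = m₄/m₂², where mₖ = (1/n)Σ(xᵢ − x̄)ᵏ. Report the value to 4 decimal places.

3.5885

x̄ = 0.2000
Σ(xᵢ − x̄)² = 346.6800 ⇒ m₂ = 57.78000
Σ(xᵢ − x̄)⁴ = 71881.6356 ⇒ m₄ = 11980.27260
m₂² = 3338.52840
β₂ = m₄/m₂² = 11980.27260 / 3338.52840 ≈ 3.5885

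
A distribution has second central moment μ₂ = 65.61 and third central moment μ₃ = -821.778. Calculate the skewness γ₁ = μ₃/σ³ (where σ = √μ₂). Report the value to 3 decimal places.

σ = √μ₂ = √65.61 = 8.10000
σ³ = μ₂^(3/2) = 531.44100
γ₁ = μ₃/σ³ = -821.778 / 531.44100 ≈ -1.546

-1.546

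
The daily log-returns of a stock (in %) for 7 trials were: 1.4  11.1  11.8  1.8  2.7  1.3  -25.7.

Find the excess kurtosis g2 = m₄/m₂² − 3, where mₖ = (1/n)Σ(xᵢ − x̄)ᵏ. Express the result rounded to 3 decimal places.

1.074

x̄ = 0.6286
Σ(xᵢ − x̄)² = 934.3543 ⇒ m₂ = 133.47918
Σ(xᵢ − x̄)⁴ = 508136.8658 ⇒ m₄ = 72590.98082
m₂² = 17816.69247
g2 = m₄/m₂² − 3 = 4.07432 − 3 ≈ 1.074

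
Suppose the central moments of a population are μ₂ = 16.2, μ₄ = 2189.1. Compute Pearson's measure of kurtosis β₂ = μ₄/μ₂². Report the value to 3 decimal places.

μ₂² = 16.2² = 262.44000
μ₄/μ₂² = 2189.1 / 262.44000 = 8.34134
β₂ ≈ 8.341

8.341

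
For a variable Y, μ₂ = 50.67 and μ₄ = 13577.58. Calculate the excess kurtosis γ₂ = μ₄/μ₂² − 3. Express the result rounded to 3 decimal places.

μ₂² = 50.67² = 2567.44890
μ₄/μ₂² = 13577.58 / 2567.44890 = 5.28835
γ₂ = 5.28835 − 3 ≈ 2.288

2.288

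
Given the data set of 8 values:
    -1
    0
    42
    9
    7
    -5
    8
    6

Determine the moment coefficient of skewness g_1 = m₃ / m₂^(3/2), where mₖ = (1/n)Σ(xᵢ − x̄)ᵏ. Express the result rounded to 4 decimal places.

x̄ = (-1 + 0 + 42 + 9 + 7 - 5 + 8 + 6) / 8 = 8.2500
deviations (xᵢ − x̄): -9.2500, -8.2500, 33.7500, 0.7500, -1.2500, -13.2500, -0.2500, -2.2500
Σ(xᵢ − x̄)² = 1475.5000 ⇒ m₂ = 1475.5000/8 = 184.43750
Σ(xᵢ − x̄)³ = 34751.2500 ⇒ m₃ = 34751.2500/8 = 4343.90625
m₂^(3/2) = 184.43750^(1.5) = 2504.80453
g_1 = m₃ / m₂^(3/2) = 4343.90625 / 2504.80453 ≈ 1.7342

1.7342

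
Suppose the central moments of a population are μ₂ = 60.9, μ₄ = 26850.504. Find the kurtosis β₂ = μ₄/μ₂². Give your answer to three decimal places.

μ₂² = 60.9² = 3708.81000
μ₄/μ₂² = 26850.504 / 3708.81000 = 7.23965
β₂ ≈ 7.240

7.240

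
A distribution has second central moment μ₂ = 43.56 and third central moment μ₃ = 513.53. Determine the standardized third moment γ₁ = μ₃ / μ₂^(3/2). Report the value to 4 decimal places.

σ = √μ₂ = √43.56 = 6.60000
σ³ = μ₂^(3/2) = 287.49600
γ₁ = μ₃/σ³ = 513.53 / 287.49600 ≈ 1.7862

1.7862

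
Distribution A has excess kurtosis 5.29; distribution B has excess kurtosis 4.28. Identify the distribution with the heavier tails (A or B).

A

Higher excess kurtosis ⇒ heavier tails relative to the normal distribution.
5.29 vs 4.28: the larger is 5.29, so A has heavier tails.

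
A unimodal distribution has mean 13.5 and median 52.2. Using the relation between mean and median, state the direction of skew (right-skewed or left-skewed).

left-skewed

mean − median = 13.5 − 52.2 = -38.7
mean < median ⇒ the longer tail is on the left ⇒ left-skewed (negatively skewed).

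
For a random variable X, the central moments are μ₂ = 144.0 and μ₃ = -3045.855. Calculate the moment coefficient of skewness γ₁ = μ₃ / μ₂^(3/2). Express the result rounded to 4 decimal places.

-1.7626

σ = √μ₂ = √144.0 = 12.00000
σ³ = μ₂^(3/2) = 1728.00000
γ₁ = μ₃/σ³ = -3045.855 / 1728.00000 ≈ -1.7626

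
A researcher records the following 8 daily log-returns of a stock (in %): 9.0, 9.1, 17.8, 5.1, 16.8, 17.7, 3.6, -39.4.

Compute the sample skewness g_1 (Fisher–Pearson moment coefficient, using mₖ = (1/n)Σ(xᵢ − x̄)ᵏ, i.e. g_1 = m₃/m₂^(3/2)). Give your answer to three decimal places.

x̄ = (9.0 + 9.1 + 17.8 + 5.1 + 16.8 + 17.7 + 3.6 - 39.4) / 8 = 4.9625
deviations (xᵢ − x̄): 4.0375, 4.1375, 12.8375, 0.1375, 11.8375, 12.7375, -1.3625, -44.3625
Σ(xᵢ − x̄)² = 2470.4987 ⇒ m₂ = 2470.4987/8 = 308.81234
Σ(xᵢ − x̄)³ = -81331.7075 ⇒ m₃ = -81331.7075/8 = -10166.46343
m₂^(3/2) = 308.81234^(1.5) = 5426.77702
g_1 = m₃ / m₂^(3/2) = -10166.46343 / 5426.77702 ≈ -1.873

-1.873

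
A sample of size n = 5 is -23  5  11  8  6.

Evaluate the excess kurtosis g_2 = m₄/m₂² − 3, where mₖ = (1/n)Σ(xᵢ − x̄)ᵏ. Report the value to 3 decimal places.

x̄ = 1.4000
Σ(xᵢ − x̄)² = 765.2000 ⇒ m₂ = 153.04000
Σ(xᵢ − x̄)⁴ = 365460.1760 ⇒ m₄ = 73092.03520
m₂² = 23421.24160
g_2 = m₄/m₂² − 3 = 3.12076 − 3 ≈ 0.121

0.121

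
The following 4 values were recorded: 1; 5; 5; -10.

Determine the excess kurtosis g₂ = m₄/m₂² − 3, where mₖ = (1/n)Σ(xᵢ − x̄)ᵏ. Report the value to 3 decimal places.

-0.878

x̄ = 0.2500
Σ(xᵢ − x̄)² = 150.7500 ⇒ m₂ = 37.68750
Σ(xᵢ − x̄)⁴ = 12056.5781 ⇒ m₄ = 3014.14453
m₂² = 1420.34766
g₂ = m₄/m₂² − 3 = 2.12212 − 3 ≈ -0.878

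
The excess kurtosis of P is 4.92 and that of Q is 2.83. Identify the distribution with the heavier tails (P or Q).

Higher excess kurtosis ⇒ heavier tails relative to the normal distribution.
4.92 vs 2.83: the larger is 4.92, so P has heavier tails.

P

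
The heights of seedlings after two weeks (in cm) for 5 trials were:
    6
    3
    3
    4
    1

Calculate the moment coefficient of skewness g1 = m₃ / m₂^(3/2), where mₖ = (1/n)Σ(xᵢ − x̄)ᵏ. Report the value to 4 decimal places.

0.1790

x̄ = (6 + 3 + 3 + 4 + 1) / 5 = 3.4000
deviations (xᵢ − x̄): 2.6000, -0.4000, -0.4000, 0.6000, -2.4000
Σ(xᵢ − x̄)² = 13.2000 ⇒ m₂ = 13.2000/5 = 2.64000
Σ(xᵢ − x̄)³ = 3.8400 ⇒ m₃ = 3.8400/5 = 0.76800
m₂^(3/2) = 2.64000^(1.5) = 4.28949
g1 = m₃ / m₂^(3/2) = 0.76800 / 4.28949 ≈ 0.1790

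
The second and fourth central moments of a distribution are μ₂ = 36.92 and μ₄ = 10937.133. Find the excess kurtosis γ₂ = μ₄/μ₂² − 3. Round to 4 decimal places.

5.0238

μ₂² = 36.92² = 1363.08640
μ₄/μ₂² = 10937.133 / 1363.08640 = 8.02380
γ₂ = 8.02380 − 3 ≈ 5.0238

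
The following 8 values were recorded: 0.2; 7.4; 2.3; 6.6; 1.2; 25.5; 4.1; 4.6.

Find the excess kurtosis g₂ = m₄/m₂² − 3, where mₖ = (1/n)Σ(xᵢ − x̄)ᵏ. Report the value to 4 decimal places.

x̄ = 6.4875
Σ(xᵢ − x̄)² = 456.6088 ⇒ m₂ = 57.07609
Σ(xᵢ − x̄)⁴ = 133362.1095 ⇒ m₄ = 16670.26369
m₂² = 3257.68048
g₂ = m₄/m₂² − 3 = 5.11722 − 3 ≈ 2.1172

2.1172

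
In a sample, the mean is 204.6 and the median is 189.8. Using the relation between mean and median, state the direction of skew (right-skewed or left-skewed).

mean − median = 204.6 − 189.8 = 14.8
mean > median ⇒ the longer tail is on the right ⇒ right-skewed (positively skewed).

right-skewed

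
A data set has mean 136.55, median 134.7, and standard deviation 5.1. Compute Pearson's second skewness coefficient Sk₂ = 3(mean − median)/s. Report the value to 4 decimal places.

Sk₂ = 3(136.55 − 134.7) / 5.1 = 3 × 1.8500 / 5.1
    = 5.5500 / 5.1 ≈ 1.0882

1.0882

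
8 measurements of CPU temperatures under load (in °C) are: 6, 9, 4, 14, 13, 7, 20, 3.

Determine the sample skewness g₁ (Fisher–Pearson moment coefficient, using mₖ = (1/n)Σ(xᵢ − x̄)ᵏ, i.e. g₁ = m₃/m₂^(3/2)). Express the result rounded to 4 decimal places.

x̄ = (6 + 9 + 4 + 14 + 13 + 7 + 20 + 3) / 8 = 9.5000
deviations (xᵢ − x̄): -3.5000, -0.5000, -5.5000, 4.5000, 3.5000, -2.5000, 10.5000, -6.5000
Σ(xᵢ − x̄)² = 234.0000 ⇒ m₂ = 234.0000/8 = 29.25000
Σ(xᵢ − x̄)³ = 792.0000 ⇒ m₃ = 792.0000/8 = 99.00000
m₂^(3/2) = 29.25000^(1.5) = 158.19356
g₁ = m₃ / m₂^(3/2) = 99.00000 / 158.19356 ≈ 0.6258

0.6258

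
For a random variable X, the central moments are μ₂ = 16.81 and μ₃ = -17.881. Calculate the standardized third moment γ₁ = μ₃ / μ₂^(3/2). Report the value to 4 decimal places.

-0.2594

σ = √μ₂ = √16.81 = 4.10000
σ³ = μ₂^(3/2) = 68.92100
γ₁ = μ₃/σ³ = -17.881 / 68.92100 ≈ -0.2594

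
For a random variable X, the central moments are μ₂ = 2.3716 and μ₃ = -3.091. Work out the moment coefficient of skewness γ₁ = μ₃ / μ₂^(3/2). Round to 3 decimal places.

-0.846

σ = √μ₂ = √2.3716 = 1.54000
σ³ = μ₂^(3/2) = 3.65226
γ₁ = μ₃/σ³ = -3.091 / 3.65226 ≈ -0.846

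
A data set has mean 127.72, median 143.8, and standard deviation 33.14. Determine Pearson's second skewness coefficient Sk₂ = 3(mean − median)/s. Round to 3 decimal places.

Sk₂ = 3(127.72 − 143.8) / 33.14 = 3 × -16.0800 / 33.14
    = -48.2400 / 33.14 ≈ -1.456

-1.456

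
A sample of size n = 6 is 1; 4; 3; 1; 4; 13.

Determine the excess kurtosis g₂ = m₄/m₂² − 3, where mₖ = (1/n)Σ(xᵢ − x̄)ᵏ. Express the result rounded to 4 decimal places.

x̄ = 4.3333
Σ(xᵢ − x̄)² = 99.3333 ⇒ m₂ = 16.55556
Σ(xᵢ − x̄)⁴ = 5891.7778 ⇒ m₄ = 981.96296
m₂² = 274.08642
g₂ = m₄/m₂² − 3 = 3.58268 − 3 ≈ 0.5827

0.5827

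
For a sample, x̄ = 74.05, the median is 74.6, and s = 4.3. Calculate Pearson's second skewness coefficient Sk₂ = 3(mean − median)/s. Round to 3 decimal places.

Sk₂ = 3(74.05 − 74.6) / 4.3 = 3 × -0.5500 / 4.3
    = -1.6500 / 4.3 ≈ -0.384

-0.384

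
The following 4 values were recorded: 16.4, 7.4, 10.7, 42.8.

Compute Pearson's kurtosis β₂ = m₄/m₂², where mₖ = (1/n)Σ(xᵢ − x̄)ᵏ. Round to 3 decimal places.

2.188

x̄ = 19.3250
Σ(xᵢ − x̄)² = 776.2275 ⇒ m₂ = 194.05688
Σ(xᵢ − x̄)⁴ = 329513.9481 ⇒ m₄ = 82378.48701
m₂² = 37658.07073
β₂ = m₄/m₂² = 82378.48701 / 37658.07073 ≈ 2.188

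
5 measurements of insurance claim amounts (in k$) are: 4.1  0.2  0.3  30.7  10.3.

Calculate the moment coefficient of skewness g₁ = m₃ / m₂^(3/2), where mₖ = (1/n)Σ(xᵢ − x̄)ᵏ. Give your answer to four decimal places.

x̄ = (4.1 + 0.2 + 0.3 + 30.7 + 10.3) / 5 = 9.1200
deviations (xᵢ − x̄): -5.0200, -8.9200, -8.8200, 21.5800, 1.1800
Σ(xᵢ − x̄)² = 649.6480 ⇒ m₂ = 649.6480/5 = 129.92960
Σ(xᵢ − x̄)³ = 8529.0041 ⇒ m₃ = 8529.0041/5 = 1705.80082
m₂^(3/2) = 129.92960^(1.5) = 1481.02419
g₁ = m₃ / m₂^(3/2) = 1705.80082 / 1481.02419 ≈ 1.1518

1.1518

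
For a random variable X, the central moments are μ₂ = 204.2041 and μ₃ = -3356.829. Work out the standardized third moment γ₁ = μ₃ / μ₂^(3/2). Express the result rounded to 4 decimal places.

-1.1504

σ = √μ₂ = √204.2041 = 14.29000
σ³ = μ₂^(3/2) = 2918.07659
γ₁ = μ₃/σ³ = -3356.829 / 2918.07659 ≈ -1.1504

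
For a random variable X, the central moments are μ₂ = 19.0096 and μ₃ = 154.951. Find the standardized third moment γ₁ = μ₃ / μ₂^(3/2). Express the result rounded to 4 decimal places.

1.8695

σ = √μ₂ = √19.0096 = 4.36000
σ³ = μ₂^(3/2) = 82.88186
γ₁ = μ₃/σ³ = 154.951 / 82.88186 ≈ 1.8695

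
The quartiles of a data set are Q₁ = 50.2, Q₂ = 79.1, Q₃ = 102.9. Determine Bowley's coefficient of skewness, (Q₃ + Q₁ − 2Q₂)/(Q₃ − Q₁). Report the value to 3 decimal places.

-0.097

numerator: Q₃ + Q₁ − 2Q₂ = 102.9 + 50.2 − 2×79.1 = -5.1000
denominator: Q₃ − Q₁ = 102.9 − 50.2 = 52.7000
Bowley skewness = -5.1000 / 52.7000 ≈ -0.097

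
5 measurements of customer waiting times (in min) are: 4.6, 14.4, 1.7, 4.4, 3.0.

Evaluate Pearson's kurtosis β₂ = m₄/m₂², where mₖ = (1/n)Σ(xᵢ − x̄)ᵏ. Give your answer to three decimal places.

x̄ = 5.6200
Σ(xᵢ − x̄)² = 101.8480 ⇒ m₂ = 20.36960
Σ(xᵢ − x̄)⁴ = 6229.1654 ⇒ m₄ = 1245.83308
m₂² = 414.92060
β₂ = m₄/m₂² = 1245.83308 / 414.92060 ≈ 3.003

3.003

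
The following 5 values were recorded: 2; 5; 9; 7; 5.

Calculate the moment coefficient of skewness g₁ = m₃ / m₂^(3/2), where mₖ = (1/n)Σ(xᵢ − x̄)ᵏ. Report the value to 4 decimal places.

x̄ = (2 + 5 + 9 + 7 + 5) / 5 = 5.6000
deviations (xᵢ − x̄): -3.6000, -0.6000, 3.4000, 1.4000, -0.6000
Σ(xᵢ − x̄)² = 27.2000 ⇒ m₂ = 27.2000/5 = 5.44000
Σ(xᵢ − x̄)³ = -5.0400 ⇒ m₃ = -5.0400/5 = -1.00800
m₂^(3/2) = 5.44000^(1.5) = 12.68815
g₁ = m₃ / m₂^(3/2) = -1.00800 / 12.68815 ≈ -0.0794

-0.0794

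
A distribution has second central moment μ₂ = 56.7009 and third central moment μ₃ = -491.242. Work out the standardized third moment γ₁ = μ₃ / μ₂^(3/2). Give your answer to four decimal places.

σ = √μ₂ = √56.7009 = 7.53000
σ³ = μ₂^(3/2) = 426.95778
γ₁ = μ₃/σ³ = -491.242 / 426.95778 ≈ -1.1506

-1.1506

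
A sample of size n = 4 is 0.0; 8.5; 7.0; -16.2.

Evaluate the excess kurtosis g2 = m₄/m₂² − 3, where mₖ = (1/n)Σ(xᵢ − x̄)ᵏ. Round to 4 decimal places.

x̄ = -0.1750
Σ(xᵢ − x̄)² = 383.5675 ⇒ m₂ = 95.89188
Σ(xᵢ − x̄)⁴ = 74260.2258 ⇒ m₄ = 18565.05645
m₂² = 9195.25169
g2 = m₄/m₂² − 3 = 2.01898 − 3 ≈ -0.9810

-0.9810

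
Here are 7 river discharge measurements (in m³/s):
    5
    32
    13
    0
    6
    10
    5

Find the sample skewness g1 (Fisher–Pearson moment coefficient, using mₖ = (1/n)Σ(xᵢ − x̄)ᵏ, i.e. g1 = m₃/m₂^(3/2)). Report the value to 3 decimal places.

x̄ = (5 + 32 + 13 + 0 + 6 + 10 + 5) / 7 = 10.1429
deviations (xᵢ − x̄): -5.1429, 21.8571, 2.8571, -10.1429, -4.1429, -0.1429, -5.1429
Σ(xᵢ − x̄)² = 658.8571 ⇒ m₂ = 658.8571/7 = 94.12245
Σ(xᵢ − x̄)³ = 9078.6122 ⇒ m₃ = 9078.6122/7 = 1296.94461
m₂^(3/2) = 94.12245^(1.5) = 913.14517
g1 = m₃ / m₂^(3/2) = 1296.94461 / 913.14517 ≈ 1.420

1.420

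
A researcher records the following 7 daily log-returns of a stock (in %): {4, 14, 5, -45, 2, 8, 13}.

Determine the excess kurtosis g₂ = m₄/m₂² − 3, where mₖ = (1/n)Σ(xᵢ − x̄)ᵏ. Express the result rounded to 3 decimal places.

1.733

x̄ = 0.1429
Σ(xᵢ − x̄)² = 2498.8571 ⇒ m₂ = 356.97959
Σ(xᵢ − x̄)⁴ = 4221743.8484 ⇒ m₄ = 603106.26406
m₂² = 127434.42899
g₂ = m₄/m₂² − 3 = 4.73268 − 3 ≈ 1.733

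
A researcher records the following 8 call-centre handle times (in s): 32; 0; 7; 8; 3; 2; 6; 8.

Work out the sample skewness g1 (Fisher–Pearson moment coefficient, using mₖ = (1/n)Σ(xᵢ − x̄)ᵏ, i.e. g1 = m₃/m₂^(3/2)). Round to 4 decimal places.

x̄ = (32 + 0 + 7 + 8 + 3 + 2 + 6 + 8) / 8 = 8.2500
deviations (xᵢ − x̄): 23.7500, -8.2500, -1.2500, -0.2500, -5.2500, -6.2500, -2.2500, -0.2500
Σ(xᵢ − x̄)² = 705.5000 ⇒ m₂ = 705.5000/8 = 88.18750
Σ(xᵢ − x̄)³ = 12432.7500 ⇒ m₃ = 12432.7500/8 = 1554.09375
m₂^(3/2) = 88.18750^(1.5) = 828.15294
g1 = m₃ / m₂^(3/2) = 1554.09375 / 828.15294 ≈ 1.8766

1.8766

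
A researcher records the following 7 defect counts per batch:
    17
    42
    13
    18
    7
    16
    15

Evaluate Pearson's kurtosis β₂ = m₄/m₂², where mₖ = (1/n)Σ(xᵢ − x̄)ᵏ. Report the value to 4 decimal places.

4.3151

x̄ = 18.2857
Σ(xᵢ − x̄)² = 735.4286 ⇒ m₂ = 105.06122
Σ(xᵢ − x̄)⁴ = 333406.6356 ⇒ m₄ = 47629.51937
m₂² = 11037.86089
β₂ = m₄/m₂² = 47629.51937 / 11037.86089 ≈ 4.3151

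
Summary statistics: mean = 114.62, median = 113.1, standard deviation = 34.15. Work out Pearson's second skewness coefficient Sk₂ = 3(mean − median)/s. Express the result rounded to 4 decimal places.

Sk₂ = 3(114.62 − 113.1) / 34.15 = 3 × 1.5200 / 34.15
    = 4.5600 / 34.15 ≈ 0.1335

0.1335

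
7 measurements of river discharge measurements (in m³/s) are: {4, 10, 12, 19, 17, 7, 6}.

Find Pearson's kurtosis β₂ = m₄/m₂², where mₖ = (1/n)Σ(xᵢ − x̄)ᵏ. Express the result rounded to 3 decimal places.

x̄ = 10.7143
Σ(xᵢ − x̄)² = 191.4286 ⇒ m₂ = 27.34694
Σ(xᵢ − x̄)⁴ = 8993.9009 ⇒ m₄ = 1284.84298
m₂² = 747.85506
β₂ = m₄/m₂² = 1284.84298 / 747.85506 ≈ 1.718

1.718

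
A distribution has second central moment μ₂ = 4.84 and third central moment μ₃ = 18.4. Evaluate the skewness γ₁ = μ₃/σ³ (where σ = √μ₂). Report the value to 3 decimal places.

1.728

σ = √μ₂ = √4.84 = 2.20000
σ³ = μ₂^(3/2) = 10.64800
γ₁ = μ₃/σ³ = 18.4 / 10.64800 ≈ 1.728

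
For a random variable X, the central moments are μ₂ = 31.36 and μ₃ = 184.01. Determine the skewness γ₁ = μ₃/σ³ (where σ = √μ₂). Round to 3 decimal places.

1.048

σ = √μ₂ = √31.36 = 5.60000
σ³ = μ₂^(3/2) = 175.61600
γ₁ = μ₃/σ³ = 184.01 / 175.61600 ≈ 1.048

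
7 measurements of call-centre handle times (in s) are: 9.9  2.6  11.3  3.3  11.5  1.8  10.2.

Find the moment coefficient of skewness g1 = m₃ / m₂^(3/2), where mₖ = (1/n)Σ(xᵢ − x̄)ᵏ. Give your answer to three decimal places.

-0.269

x̄ = (9.9 + 2.6 + 11.3 + 3.3 + 11.5 + 1.8 + 10.2) / 7 = 7.2286
deviations (xᵢ − x̄): 2.6714, -4.6286, 4.0714, -3.9286, 4.2714, -5.4286, 2.9714
Σ(xᵢ − x̄)² = 117.1143 ⇒ m₂ = 117.1143/7 = 16.73061
Σ(xᵢ − x̄)³ = -129.0465 ⇒ m₃ = -129.0465/7 = -18.43522
m₂^(3/2) = 16.73061^(1.5) = 68.43334
g1 = m₃ / m₂^(3/2) = -18.43522 / 68.43334 ≈ -0.269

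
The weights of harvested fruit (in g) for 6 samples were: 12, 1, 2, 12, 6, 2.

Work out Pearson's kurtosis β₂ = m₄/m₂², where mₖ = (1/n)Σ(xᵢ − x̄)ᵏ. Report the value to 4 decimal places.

x̄ = 5.8333
Σ(xᵢ − x̄)² = 128.8333 ⇒ m₂ = 21.47222
Σ(xᵢ − x̄)⁴ = 3869.8194 ⇒ m₄ = 644.96991
m₂² = 461.05633
β₂ = m₄/m₂² = 644.96991 / 461.05633 ≈ 1.3989

1.3989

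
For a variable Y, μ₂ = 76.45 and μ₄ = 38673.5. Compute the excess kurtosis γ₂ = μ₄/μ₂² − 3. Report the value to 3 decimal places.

3.617

μ₂² = 76.45² = 5844.60250
μ₄/μ₂² = 38673.5 / 5844.60250 = 6.61696
γ₂ = 6.61696 − 3 ≈ 3.617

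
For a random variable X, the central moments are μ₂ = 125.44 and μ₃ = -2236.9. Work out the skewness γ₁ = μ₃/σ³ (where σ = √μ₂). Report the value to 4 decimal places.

σ = √μ₂ = √125.44 = 11.20000
σ³ = μ₂^(3/2) = 1404.92800
γ₁ = μ₃/σ³ = -2236.9 / 1404.92800 ≈ -1.5922

-1.5922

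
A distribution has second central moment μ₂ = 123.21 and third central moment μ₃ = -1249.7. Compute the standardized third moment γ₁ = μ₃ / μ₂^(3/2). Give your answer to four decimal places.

σ = √μ₂ = √123.21 = 11.10000
σ³ = μ₂^(3/2) = 1367.63100
γ₁ = μ₃/σ³ = -1249.7 / 1367.63100 ≈ -0.9138

-0.9138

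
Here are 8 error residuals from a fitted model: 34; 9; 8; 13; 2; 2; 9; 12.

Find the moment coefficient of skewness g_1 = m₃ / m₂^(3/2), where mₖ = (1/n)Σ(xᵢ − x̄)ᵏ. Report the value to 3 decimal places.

1.547

x̄ = (34 + 9 + 8 + 13 + 2 + 2 + 9 + 12) / 8 = 11.1250
deviations (xᵢ − x̄): 22.8750, -2.1250, -3.1250, 1.8750, -9.1250, -9.1250, -2.1250, 0.8750
Σ(xᵢ − x̄)² = 712.8750 ⇒ m₂ = 712.8750/8 = 89.10938
Σ(xᵢ − x̄)³ = 10407.6563 ⇒ m₃ = 10407.6563/8 = 1300.95703
m₂^(3/2) = 89.10938^(1.5) = 841.17256
g_1 = m₃ / m₂^(3/2) = 1300.95703 / 841.17256 ≈ 1.547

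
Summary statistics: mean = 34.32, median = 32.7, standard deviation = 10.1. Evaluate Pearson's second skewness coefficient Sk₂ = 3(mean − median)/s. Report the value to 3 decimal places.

0.481

Sk₂ = 3(34.32 − 32.7) / 10.1 = 3 × 1.6200 / 10.1
    = 4.8600 / 10.1 ≈ 0.481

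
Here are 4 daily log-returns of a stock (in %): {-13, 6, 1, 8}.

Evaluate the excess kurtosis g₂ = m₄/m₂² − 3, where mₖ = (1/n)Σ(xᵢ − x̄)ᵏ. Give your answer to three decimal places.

-0.938

x̄ = 0.5000
Σ(xᵢ − x̄)² = 269.0000 ⇒ m₂ = 67.25000
Σ(xᵢ − x̄)⁴ = 37294.2500 ⇒ m₄ = 9323.56250
m₂² = 4522.56250
g₂ = m₄/m₂² − 3 = 2.06157 − 3 ≈ -0.938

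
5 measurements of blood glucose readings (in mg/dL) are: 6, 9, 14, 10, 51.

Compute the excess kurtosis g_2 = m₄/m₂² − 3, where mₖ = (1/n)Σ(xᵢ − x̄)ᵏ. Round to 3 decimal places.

0.133

x̄ = 18.0000
Σ(xᵢ − x̄)² = 1394.0000 ⇒ m₂ = 278.80000
Σ(xᵢ − x̄)⁴ = 1217570.0000 ⇒ m₄ = 243514.00000
m₂² = 77729.44000
g_2 = m₄/m₂² − 3 = 3.13284 − 3 ≈ 0.133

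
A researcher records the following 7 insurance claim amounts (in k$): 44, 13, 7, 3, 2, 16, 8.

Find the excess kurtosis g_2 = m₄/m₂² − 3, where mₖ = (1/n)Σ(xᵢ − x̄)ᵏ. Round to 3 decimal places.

1.111

x̄ = 13.2857
Σ(xᵢ − x̄)² = 1251.4286 ⇒ m₂ = 178.77551
Σ(xᵢ − x̄)⁴ = 919753.0845 ⇒ m₄ = 131393.29779
m₂² = 31960.68305
g_2 = m₄/m₂² − 3 = 4.11109 − 3 ≈ 1.111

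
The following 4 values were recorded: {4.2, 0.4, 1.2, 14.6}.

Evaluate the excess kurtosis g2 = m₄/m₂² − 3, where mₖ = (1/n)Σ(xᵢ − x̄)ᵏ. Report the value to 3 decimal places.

-0.848

x̄ = 5.1000
Σ(xᵢ − x̄)² = 128.3600 ⇒ m₂ = 32.09000
Σ(xᵢ − x̄)⁴ = 8865.0308 ⇒ m₄ = 2216.25770
m₂² = 1029.76810
g2 = m₄/m₂² − 3 = 2.15219 − 3 ≈ -0.848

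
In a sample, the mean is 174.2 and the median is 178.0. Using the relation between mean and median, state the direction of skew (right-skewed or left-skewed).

left-skewed

mean − median = 174.2 − 178.0 = -3.8
mean < median ⇒ the longer tail is on the left ⇒ left-skewed (negatively skewed).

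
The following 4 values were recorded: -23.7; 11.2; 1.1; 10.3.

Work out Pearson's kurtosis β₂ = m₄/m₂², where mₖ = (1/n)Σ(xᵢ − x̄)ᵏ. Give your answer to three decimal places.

x̄ = -0.2750
Σ(xᵢ − x̄)² = 794.1275 ⇒ m₂ = 198.53188
Σ(xᵢ − x̄)⁴ = 330953.4322 ⇒ m₄ = 82738.35805
m₂² = 39414.90539
β₂ = m₄/m₂² = 82738.35805 / 39414.90539 ≈ 2.099

2.099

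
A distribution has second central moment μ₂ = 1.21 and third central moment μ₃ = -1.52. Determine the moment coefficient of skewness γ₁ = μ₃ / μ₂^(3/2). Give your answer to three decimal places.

-1.142

σ = √μ₂ = √1.21 = 1.10000
σ³ = μ₂^(3/2) = 1.33100
γ₁ = μ₃/σ³ = -1.52 / 1.33100 ≈ -1.142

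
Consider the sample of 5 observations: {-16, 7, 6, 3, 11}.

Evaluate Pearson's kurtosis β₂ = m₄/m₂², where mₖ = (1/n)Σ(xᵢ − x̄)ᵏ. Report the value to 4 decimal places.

x̄ = 2.2000
Σ(xᵢ − x̄)² = 446.8000 ⇒ m₂ = 89.36000
Σ(xᵢ − x̄)⁴ = 116456.6560 ⇒ m₄ = 23291.33120
m₂² = 7985.20960
β₂ = m₄/m₂² = 23291.33120 / 7985.20960 ≈ 2.9168

2.9168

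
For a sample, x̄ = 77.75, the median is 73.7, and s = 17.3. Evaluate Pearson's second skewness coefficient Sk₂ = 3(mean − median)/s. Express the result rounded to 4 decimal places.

Sk₂ = 3(77.75 − 73.7) / 17.3 = 3 × 4.0500 / 17.3
    = 12.1500 / 17.3 ≈ 0.7023

0.7023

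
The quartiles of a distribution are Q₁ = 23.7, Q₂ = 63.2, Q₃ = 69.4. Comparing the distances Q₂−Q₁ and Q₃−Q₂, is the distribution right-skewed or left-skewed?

left-skewed

Q₂ − Q₁ = 39.5;  Q₃ − Q₂ = 6.2
Q₂ − Q₁ > Q₃ − Q₂ ⇒ the lower half is more spread out ⇒ left-skewed.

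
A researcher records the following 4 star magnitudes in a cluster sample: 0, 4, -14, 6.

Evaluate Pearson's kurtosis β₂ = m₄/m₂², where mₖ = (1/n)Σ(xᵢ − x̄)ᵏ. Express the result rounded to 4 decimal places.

x̄ = -1.0000
Σ(xᵢ − x̄)² = 244.0000 ⇒ m₂ = 61.00000
Σ(xᵢ − x̄)⁴ = 31588.0000 ⇒ m₄ = 7897.00000
m₂² = 3721.00000
β₂ = m₄/m₂² = 7897.00000 / 3721.00000 ≈ 2.1223

2.1223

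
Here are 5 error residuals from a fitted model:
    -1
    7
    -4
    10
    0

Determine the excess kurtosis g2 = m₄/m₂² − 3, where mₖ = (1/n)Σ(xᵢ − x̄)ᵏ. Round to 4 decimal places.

-1.5050

x̄ = 2.4000
Σ(xᵢ − x̄)² = 137.2000 ⇒ m₂ = 27.44000
Σ(xᵢ − x̄)⁴ = 5628.4960 ⇒ m₄ = 1125.69920
m₂² = 752.95360
g2 = m₄/m₂² − 3 = 1.49504 − 3 ≈ -1.5050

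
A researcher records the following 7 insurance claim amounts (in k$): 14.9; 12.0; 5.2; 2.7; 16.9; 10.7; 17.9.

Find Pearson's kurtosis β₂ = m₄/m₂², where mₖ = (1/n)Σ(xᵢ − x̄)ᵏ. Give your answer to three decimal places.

x̄ = 11.4714
Σ(xᵢ − x̄)² = 199.6943 ⇒ m₂ = 28.52776
Σ(xᵢ − x̄)⁴ = 10181.3043 ⇒ m₄ = 1454.47204
m₂² = 813.83281
β₂ = m₄/m₂² = 1454.47204 / 813.83281 ≈ 1.787

1.787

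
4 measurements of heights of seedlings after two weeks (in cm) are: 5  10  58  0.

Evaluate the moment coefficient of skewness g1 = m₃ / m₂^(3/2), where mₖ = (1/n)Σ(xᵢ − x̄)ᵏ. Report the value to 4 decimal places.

x̄ = (5 + 10 + 58 + 0) / 4 = 18.2500
deviations (xᵢ − x̄): -13.2500, -8.2500, 39.7500, -18.2500
Σ(xᵢ − x̄)² = 2156.7500 ⇒ m₂ = 2156.7500/4 = 539.18750
Σ(xᵢ − x̄)³ = 53841.3750 ⇒ m₃ = 53841.3750/4 = 13460.34375
m₂^(3/2) = 539.18750^(1.5) = 12520.15551
g1 = m₃ / m₂^(3/2) = 13460.34375 / 12520.15551 ≈ 1.0751

1.0751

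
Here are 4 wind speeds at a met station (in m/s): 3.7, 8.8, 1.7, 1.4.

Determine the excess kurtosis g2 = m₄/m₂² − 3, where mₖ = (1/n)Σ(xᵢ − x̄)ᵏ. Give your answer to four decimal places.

x̄ = 3.9000
Σ(xᵢ − x̄)² = 35.1400 ⇒ m₂ = 8.78500
Σ(xᵢ − x̄)⁴ = 638.9698 ⇒ m₄ = 159.74245
m₂² = 77.17623
g2 = m₄/m₂² − 3 = 2.06984 − 3 ≈ -0.9302

-0.9302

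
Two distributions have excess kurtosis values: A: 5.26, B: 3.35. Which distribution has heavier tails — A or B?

Higher excess kurtosis ⇒ heavier tails relative to the normal distribution.
5.26 vs 3.35: the larger is 5.26, so A has heavier tails.

A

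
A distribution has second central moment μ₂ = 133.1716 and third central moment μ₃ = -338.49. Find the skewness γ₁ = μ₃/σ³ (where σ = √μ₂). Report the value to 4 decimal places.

σ = √μ₂ = √133.1716 = 11.54000
σ³ = μ₂^(3/2) = 1536.80026
γ₁ = μ₃/σ³ = -338.49 / 1536.80026 ≈ -0.2203

-0.2203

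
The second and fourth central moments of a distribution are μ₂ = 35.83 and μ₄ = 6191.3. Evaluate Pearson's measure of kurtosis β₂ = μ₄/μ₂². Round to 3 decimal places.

μ₂² = 35.83² = 1283.78890
μ₄/μ₂² = 6191.3 / 1283.78890 = 4.82268
β₂ ≈ 4.823

4.823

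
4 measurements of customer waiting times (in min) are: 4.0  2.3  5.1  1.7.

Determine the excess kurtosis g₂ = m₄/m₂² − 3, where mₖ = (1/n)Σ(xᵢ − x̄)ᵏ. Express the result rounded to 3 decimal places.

x̄ = 3.2750
Σ(xᵢ − x̄)² = 7.2875 ⇒ m₂ = 1.82188
Σ(xᵢ − x̄)⁴ = 18.4265 ⇒ m₄ = 4.60663
m₂² = 3.31923
g₂ = m₄/m₂² − 3 = 1.38786 − 3 ≈ -1.612

-1.612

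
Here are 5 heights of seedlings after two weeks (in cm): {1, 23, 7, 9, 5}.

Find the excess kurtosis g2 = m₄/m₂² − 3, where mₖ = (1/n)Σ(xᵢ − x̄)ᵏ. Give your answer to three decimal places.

x̄ = 9.0000
Σ(xᵢ − x̄)² = 280.0000 ⇒ m₂ = 56.00000
Σ(xᵢ − x̄)⁴ = 42784.0000 ⇒ m₄ = 8556.80000
m₂² = 3136.00000
g2 = m₄/m₂² − 3 = 2.72857 − 3 ≈ -0.271

-0.271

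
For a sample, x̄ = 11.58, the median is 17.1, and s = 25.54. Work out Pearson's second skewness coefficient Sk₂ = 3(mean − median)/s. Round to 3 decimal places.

Sk₂ = 3(11.58 − 17.1) / 25.54 = 3 × -5.5200 / 25.54
    = -16.5600 / 25.54 ≈ -0.648

-0.648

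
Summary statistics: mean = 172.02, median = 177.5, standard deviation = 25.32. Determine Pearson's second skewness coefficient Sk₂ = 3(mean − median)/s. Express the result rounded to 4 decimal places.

-0.6493

Sk₂ = 3(172.02 − 177.5) / 25.32 = 3 × -5.4800 / 25.32
    = -16.4400 / 25.32 ≈ -0.6493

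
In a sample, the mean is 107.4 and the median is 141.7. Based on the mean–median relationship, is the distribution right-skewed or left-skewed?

mean − median = 107.4 − 141.7 = -34.3
mean < median ⇒ the longer tail is on the left ⇒ left-skewed (negatively skewed).

left-skewed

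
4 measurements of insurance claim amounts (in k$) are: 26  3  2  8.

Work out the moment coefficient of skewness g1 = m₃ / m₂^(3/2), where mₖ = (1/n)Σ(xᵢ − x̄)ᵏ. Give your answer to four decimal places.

x̄ = (26 + 3 + 2 + 8) / 4 = 9.7500
deviations (xᵢ − x̄): 16.2500, -6.7500, -7.7500, -1.7500
Σ(xᵢ − x̄)² = 372.7500 ⇒ m₂ = 372.7500/4 = 93.18750
Σ(xᵢ − x̄)³ = 3512.6250 ⇒ m₃ = 3512.6250/4 = 878.15625
m₂^(3/2) = 93.18750^(1.5) = 899.57316
g1 = m₃ / m₂^(3/2) = 878.15625 / 899.57316 ≈ 0.9762

0.9762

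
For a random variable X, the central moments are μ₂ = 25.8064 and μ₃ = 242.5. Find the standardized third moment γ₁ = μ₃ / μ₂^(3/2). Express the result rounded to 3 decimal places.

1.850

σ = √μ₂ = √25.8064 = 5.08000
σ³ = μ₂^(3/2) = 131.09651
γ₁ = μ₃/σ³ = 242.5 / 131.09651 ≈ 1.850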